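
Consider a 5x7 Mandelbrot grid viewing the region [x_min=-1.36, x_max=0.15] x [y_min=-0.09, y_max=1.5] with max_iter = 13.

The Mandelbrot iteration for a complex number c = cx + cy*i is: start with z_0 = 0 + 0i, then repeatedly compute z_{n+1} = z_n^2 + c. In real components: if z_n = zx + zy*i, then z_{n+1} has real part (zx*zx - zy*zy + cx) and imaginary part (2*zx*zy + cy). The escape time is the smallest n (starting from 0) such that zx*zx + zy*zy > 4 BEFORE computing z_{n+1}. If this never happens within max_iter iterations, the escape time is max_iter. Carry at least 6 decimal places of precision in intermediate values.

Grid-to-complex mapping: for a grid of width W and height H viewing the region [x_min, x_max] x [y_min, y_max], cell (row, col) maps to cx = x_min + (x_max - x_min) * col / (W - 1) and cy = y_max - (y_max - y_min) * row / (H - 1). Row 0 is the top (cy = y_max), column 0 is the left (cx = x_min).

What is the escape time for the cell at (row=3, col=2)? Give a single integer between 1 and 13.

Answer: 7

Derivation:
z_0 = 0 + 0i, c = -0.6050 + 0.7050i
Iter 1: z = -0.6050 + 0.7050i, |z|^2 = 0.8631
Iter 2: z = -0.7360 + -0.1481i, |z|^2 = 0.5636
Iter 3: z = -0.0852 + 0.9229i, |z|^2 = 0.8591
Iter 4: z = -1.4495 + 0.5477i, |z|^2 = 2.4011
Iter 5: z = 1.1962 + -0.8828i, |z|^2 = 2.2102
Iter 6: z = 0.0465 + -1.4070i, |z|^2 = 1.9818
Iter 7: z = -2.5824 + 0.5740i, |z|^2 = 6.9984
Escaped at iteration 7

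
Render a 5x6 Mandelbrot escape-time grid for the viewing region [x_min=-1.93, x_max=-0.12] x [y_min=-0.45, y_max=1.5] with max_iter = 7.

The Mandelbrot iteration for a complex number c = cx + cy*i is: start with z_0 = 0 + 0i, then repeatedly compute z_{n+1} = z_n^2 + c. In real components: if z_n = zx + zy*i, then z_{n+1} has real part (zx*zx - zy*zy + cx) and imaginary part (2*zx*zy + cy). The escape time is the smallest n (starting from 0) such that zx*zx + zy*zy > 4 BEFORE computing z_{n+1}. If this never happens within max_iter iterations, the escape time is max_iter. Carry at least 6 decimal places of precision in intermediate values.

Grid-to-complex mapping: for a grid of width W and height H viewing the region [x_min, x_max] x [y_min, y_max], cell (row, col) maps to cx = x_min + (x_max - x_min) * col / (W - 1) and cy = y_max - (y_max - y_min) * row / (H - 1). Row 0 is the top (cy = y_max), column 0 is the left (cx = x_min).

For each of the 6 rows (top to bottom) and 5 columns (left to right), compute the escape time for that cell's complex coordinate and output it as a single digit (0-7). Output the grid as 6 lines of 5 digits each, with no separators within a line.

(row=0, col=0): c = -1.9300 + 1.5000i → escape time 1
(row=0, col=1): c = -1.4775 + 1.5000i → escape time 1
(row=0, col=2): c = -1.0250 + 1.5000i → escape time 2
(row=0, col=3): c = -0.5725 + 1.5000i → escape time 2
(row=0, col=4): c = -0.1200 + 1.5000i → escape time 2
(row=1, col=0): c = -1.9300 + 1.1100i → escape time 1
(row=1, col=1): c = -1.4775 + 1.1100i → escape time 2
(row=1, col=2): c = -1.0250 + 1.1100i → escape time 3
(row=1, col=3): c = -0.5725 + 1.1100i → escape time 3
(row=1, col=4): c = -0.1200 + 1.1100i → escape time 5
(row=2, col=0): c = -1.9300 + 0.7200i → escape time 1
(row=2, col=1): c = -1.4775 + 0.7200i → escape time 3
(row=2, col=2): c = -1.0250 + 0.7200i → escape time 4
(row=2, col=3): c = -0.5725 + 0.7200i → escape time 7
(row=2, col=4): c = -0.1200 + 0.7200i → escape time 7
(row=3, col=0): c = -1.9300 + 0.3300i → escape time 3
(row=3, col=1): c = -1.4775 + 0.3300i → escape time 5
(row=3, col=2): c = -1.0250 + 0.3300i → escape time 7
(row=3, col=3): c = -0.5725 + 0.3300i → escape time 7
(row=3, col=4): c = -0.1200 + 0.3300i → escape time 7
(row=4, col=0): c = -1.9300 + -0.0600i → escape time 5
(row=4, col=1): c = -1.4775 + -0.0600i → escape time 7
(row=4, col=2): c = -1.0250 + -0.0600i → escape time 7
(row=4, col=3): c = -0.5725 + -0.0600i → escape time 7
(row=4, col=4): c = -0.1200 + -0.0600i → escape time 7
(row=5, col=0): c = -1.9300 + -0.4500i → escape time 2
(row=5, col=1): c = -1.4775 + -0.4500i → escape time 3
(row=5, col=2): c = -1.0250 + -0.4500i → escape time 5
(row=5, col=3): c = -0.5725 + -0.4500i → escape time 7
(row=5, col=4): c = -0.1200 + -0.4500i → escape time 7

Answer: 11222
12335
13477
35777
57777
23577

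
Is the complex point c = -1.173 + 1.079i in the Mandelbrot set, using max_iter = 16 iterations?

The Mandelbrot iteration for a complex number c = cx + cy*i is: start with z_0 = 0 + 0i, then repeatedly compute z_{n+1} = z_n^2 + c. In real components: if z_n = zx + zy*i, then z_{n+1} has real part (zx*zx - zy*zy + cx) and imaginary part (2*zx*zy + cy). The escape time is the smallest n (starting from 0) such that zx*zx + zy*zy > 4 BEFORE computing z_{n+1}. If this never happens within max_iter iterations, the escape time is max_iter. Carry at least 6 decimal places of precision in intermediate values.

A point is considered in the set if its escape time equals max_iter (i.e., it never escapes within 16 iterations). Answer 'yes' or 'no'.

Answer: no

Derivation:
z_0 = 0 + 0i, c = -1.1730 + 1.0790i
Iter 1: z = -1.1730 + 1.0790i, |z|^2 = 2.5402
Iter 2: z = -0.9613 + -1.4523i, |z|^2 = 3.0334
Iter 3: z = -2.3582 + 3.8713i, |z|^2 = 20.5478
Escaped at iteration 3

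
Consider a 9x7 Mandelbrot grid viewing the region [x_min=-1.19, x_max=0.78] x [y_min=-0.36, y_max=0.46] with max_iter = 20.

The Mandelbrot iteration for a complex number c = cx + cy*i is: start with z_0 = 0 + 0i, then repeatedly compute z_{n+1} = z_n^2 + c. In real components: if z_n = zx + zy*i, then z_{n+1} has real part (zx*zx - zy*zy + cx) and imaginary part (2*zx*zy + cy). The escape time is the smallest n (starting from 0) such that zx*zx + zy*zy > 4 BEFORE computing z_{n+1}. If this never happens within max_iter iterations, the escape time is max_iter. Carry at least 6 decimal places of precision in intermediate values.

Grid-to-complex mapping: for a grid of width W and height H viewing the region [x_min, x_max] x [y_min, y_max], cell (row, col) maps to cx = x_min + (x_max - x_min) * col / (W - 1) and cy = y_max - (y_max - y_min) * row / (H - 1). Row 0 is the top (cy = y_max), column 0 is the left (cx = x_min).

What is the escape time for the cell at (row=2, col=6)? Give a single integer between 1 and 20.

z_0 = 0 + 0i, c = 0.2875 + 0.1867i
Iter 1: z = 0.2875 + 0.1867i, |z|^2 = 0.1175
Iter 2: z = 0.3353 + 0.2940i, |z|^2 = 0.1989
Iter 3: z = 0.3135 + 0.3838i, |z|^2 = 0.2456
Iter 4: z = 0.2385 + 0.4273i, |z|^2 = 0.2395
Iter 5: z = 0.1618 + 0.3905i, |z|^2 = 0.1786
Iter 6: z = 0.1612 + 0.3130i, |z|^2 = 0.1239
Iter 7: z = 0.2155 + 0.2876i, |z|^2 = 0.1292
Iter 8: z = 0.2513 + 0.3106i, |z|^2 = 0.1596
Iter 9: z = 0.2541 + 0.3428i, |z|^2 = 0.1821
Iter 10: z = 0.2346 + 0.3609i, |z|^2 = 0.1853
Iter 11: z = 0.2123 + 0.3560i, |z|^2 = 0.1718
Iter 12: z = 0.2058 + 0.3378i, |z|^2 = 0.1565
Iter 13: z = 0.2157 + 0.3257i, |z|^2 = 0.1527
Iter 14: z = 0.2279 + 0.3272i, |z|^2 = 0.1590
Iter 15: z = 0.2324 + 0.3358i, |z|^2 = 0.1668
Iter 16: z = 0.2287 + 0.3428i, |z|^2 = 0.1698
Iter 17: z = 0.2223 + 0.3435i, |z|^2 = 0.1674
Iter 18: z = 0.2190 + 0.3394i, |z|^2 = 0.1631
Iter 19: z = 0.2203 + 0.3353i, |z|^2 = 0.1609

Answer: 20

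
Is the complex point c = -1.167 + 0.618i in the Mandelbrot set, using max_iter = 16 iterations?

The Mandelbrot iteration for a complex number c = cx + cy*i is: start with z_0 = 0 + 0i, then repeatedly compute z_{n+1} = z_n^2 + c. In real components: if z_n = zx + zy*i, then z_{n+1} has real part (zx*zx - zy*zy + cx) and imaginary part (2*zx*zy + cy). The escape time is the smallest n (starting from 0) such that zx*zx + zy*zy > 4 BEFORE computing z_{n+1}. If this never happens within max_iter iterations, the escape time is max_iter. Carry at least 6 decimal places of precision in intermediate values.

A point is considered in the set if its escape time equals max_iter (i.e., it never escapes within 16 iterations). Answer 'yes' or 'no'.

z_0 = 0 + 0i, c = -1.1670 + 0.6180i
Iter 1: z = -1.1670 + 0.6180i, |z|^2 = 1.7438
Iter 2: z = -0.1870 + -0.8244i, |z|^2 = 0.7146
Iter 3: z = -1.8117 + 0.9264i, |z|^2 = 4.1404
Escaped at iteration 3

Answer: no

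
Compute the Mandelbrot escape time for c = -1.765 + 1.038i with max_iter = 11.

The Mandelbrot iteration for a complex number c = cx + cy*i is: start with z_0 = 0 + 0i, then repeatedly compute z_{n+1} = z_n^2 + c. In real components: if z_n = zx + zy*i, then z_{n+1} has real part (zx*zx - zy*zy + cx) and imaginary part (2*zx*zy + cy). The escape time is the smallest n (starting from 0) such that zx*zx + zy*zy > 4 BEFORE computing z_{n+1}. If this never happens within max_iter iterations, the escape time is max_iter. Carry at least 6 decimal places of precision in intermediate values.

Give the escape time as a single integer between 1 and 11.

Answer: 1

Derivation:
z_0 = 0 + 0i, c = -1.7650 + 1.0380i
Iter 1: z = -1.7650 + 1.0380i, |z|^2 = 4.1927
Escaped at iteration 1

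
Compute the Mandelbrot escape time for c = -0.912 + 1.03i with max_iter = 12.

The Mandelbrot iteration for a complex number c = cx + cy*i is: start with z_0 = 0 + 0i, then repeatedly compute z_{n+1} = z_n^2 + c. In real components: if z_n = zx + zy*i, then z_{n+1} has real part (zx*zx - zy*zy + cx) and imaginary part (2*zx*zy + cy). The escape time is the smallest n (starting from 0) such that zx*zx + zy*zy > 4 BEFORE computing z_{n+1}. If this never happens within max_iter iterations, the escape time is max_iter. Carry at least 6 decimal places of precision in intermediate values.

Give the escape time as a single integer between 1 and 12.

z_0 = 0 + 0i, c = -0.9120 + 1.0300i
Iter 1: z = -0.9120 + 1.0300i, |z|^2 = 1.8926
Iter 2: z = -1.1412 + -0.8487i, |z|^2 = 2.0226
Iter 3: z = -0.3301 + 2.9670i, |z|^2 = 8.9123
Escaped at iteration 3

Answer: 3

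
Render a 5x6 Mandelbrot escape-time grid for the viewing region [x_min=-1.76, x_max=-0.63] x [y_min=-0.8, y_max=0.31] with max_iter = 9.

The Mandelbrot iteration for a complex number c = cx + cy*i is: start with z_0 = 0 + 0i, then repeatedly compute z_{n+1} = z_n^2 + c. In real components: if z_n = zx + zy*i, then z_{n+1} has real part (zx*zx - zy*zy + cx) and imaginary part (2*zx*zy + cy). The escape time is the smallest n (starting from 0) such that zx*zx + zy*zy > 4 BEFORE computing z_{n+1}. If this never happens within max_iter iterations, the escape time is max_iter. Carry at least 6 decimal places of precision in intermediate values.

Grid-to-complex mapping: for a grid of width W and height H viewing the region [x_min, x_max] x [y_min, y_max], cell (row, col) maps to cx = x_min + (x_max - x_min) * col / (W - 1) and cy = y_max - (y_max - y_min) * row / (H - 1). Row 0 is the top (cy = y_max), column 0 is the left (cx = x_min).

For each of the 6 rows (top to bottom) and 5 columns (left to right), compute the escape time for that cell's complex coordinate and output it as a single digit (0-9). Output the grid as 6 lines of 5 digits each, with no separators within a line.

Answer: 45999
47999
47999
34979
33458
23344

Derivation:
(row=0, col=0): c = -1.7600 + 0.3100i → escape time 4
(row=0, col=1): c = -1.4775 + 0.3100i → escape time 5
(row=0, col=2): c = -1.1950 + 0.3100i → escape time 9
(row=0, col=3): c = -0.9125 + 0.3100i → escape time 9
(row=0, col=4): c = -0.6300 + 0.3100i → escape time 9
(row=1, col=0): c = -1.7600 + 0.0880i → escape time 4
(row=1, col=1): c = -1.4775 + 0.0880i → escape time 7
(row=1, col=2): c = -1.1950 + 0.0880i → escape time 9
(row=1, col=3): c = -0.9125 + 0.0880i → escape time 9
(row=1, col=4): c = -0.6300 + 0.0880i → escape time 9
(row=2, col=0): c = -1.7600 + -0.1340i → escape time 4
(row=2, col=1): c = -1.4775 + -0.1340i → escape time 7
(row=2, col=2): c = -1.1950 + -0.1340i → escape time 9
(row=2, col=3): c = -0.9125 + -0.1340i → escape time 9
(row=2, col=4): c = -0.6300 + -0.1340i → escape time 9
(row=3, col=0): c = -1.7600 + -0.3560i → escape time 3
(row=3, col=1): c = -1.4775 + -0.3560i → escape time 4
(row=3, col=2): c = -1.1950 + -0.3560i → escape time 9
(row=3, col=3): c = -0.9125 + -0.3560i → escape time 7
(row=3, col=4): c = -0.6300 + -0.3560i → escape time 9
(row=4, col=0): c = -1.7600 + -0.5780i → escape time 3
(row=4, col=1): c = -1.4775 + -0.5780i → escape time 3
(row=4, col=2): c = -1.1950 + -0.5780i → escape time 4
(row=4, col=3): c = -0.9125 + -0.5780i → escape time 5
(row=4, col=4): c = -0.6300 + -0.5780i → escape time 8
(row=5, col=0): c = -1.7600 + -0.8000i → escape time 2
(row=5, col=1): c = -1.4775 + -0.8000i → escape time 3
(row=5, col=2): c = -1.1950 + -0.8000i → escape time 3
(row=5, col=3): c = -0.9125 + -0.8000i → escape time 4
(row=5, col=4): c = -0.6300 + -0.8000i → escape time 4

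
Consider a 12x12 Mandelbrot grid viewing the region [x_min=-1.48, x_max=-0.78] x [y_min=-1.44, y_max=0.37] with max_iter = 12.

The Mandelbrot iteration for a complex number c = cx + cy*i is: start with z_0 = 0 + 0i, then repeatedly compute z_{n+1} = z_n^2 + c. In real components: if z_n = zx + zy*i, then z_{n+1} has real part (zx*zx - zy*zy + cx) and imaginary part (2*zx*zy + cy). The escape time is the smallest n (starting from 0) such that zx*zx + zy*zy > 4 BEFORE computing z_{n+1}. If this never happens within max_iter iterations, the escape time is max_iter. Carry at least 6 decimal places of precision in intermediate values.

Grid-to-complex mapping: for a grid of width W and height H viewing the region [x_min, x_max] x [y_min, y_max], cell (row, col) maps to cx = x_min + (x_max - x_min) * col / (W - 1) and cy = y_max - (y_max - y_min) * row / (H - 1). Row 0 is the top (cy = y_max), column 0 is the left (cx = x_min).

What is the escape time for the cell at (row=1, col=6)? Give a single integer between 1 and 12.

z_0 = 0 + 0i, c = -1.0982 + 0.2055i
Iter 1: z = -1.0982 + 0.2055i, |z|^2 = 1.2482
Iter 2: z = 0.0656 + -0.2458i, |z|^2 = 0.0647
Iter 3: z = -1.1543 + 0.1732i, |z|^2 = 1.3624
Iter 4: z = 0.2042 + -0.1944i, |z|^2 = 0.0795
Iter 5: z = -1.0943 + 0.1261i, |z|^2 = 1.2133
Iter 6: z = 0.0833 + -0.0704i, |z|^2 = 0.0119
Iter 7: z = -1.0962 + 0.1937i, |z|^2 = 1.2392
Iter 8: z = 0.0659 + -0.2192i, |z|^2 = 0.0524
Iter 9: z = -1.1419 + 0.1765i, |z|^2 = 1.3351
Iter 10: z = 0.1746 + -0.1977i, |z|^2 = 0.0696
Iter 11: z = -1.1068 + 0.1364i, |z|^2 = 1.2436

Answer: 12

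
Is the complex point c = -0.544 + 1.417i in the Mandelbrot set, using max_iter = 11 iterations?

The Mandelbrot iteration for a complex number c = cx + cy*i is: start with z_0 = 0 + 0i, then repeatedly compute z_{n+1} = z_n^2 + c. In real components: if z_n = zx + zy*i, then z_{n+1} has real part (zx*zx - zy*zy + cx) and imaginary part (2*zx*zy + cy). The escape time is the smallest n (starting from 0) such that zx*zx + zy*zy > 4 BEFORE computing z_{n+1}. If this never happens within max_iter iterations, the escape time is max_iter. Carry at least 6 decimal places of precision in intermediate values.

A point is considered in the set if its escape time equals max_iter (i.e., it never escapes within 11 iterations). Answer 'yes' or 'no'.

z_0 = 0 + 0i, c = -0.5440 + 1.4170i
Iter 1: z = -0.5440 + 1.4170i, |z|^2 = 2.3038
Iter 2: z = -2.2560 + -0.1247i, |z|^2 = 5.1049
Escaped at iteration 2

Answer: no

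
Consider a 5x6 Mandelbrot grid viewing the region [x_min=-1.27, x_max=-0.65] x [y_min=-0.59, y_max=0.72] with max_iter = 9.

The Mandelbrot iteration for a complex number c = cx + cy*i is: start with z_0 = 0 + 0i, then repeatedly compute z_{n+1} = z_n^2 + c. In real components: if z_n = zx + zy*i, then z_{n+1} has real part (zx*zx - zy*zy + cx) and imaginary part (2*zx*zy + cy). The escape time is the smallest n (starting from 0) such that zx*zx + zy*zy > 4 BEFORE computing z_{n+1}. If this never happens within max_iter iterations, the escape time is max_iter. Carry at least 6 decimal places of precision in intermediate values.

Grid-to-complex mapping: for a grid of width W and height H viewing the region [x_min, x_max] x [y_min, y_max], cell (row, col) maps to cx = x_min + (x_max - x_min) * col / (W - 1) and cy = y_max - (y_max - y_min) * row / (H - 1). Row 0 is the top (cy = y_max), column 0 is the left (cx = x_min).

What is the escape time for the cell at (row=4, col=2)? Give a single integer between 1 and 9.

z_0 = 0 + 0i, c = -0.9600 + -0.3280i
Iter 1: z = -0.9600 + -0.3280i, |z|^2 = 1.0292
Iter 2: z = -0.1460 + 0.3018i, |z|^2 = 0.1124
Iter 3: z = -1.0297 + -0.4161i, |z|^2 = 1.2335
Iter 4: z = -0.0728 + 0.5290i, |z|^2 = 0.2851
Iter 5: z = -1.2345 + -0.4050i, |z|^2 = 1.6880
Iter 6: z = 0.4000 + 0.6719i, |z|^2 = 0.6115
Iter 7: z = -1.2514 + 0.2095i, |z|^2 = 1.6100
Iter 8: z = 0.5622 + -0.8524i, |z|^2 = 1.0427

Answer: 9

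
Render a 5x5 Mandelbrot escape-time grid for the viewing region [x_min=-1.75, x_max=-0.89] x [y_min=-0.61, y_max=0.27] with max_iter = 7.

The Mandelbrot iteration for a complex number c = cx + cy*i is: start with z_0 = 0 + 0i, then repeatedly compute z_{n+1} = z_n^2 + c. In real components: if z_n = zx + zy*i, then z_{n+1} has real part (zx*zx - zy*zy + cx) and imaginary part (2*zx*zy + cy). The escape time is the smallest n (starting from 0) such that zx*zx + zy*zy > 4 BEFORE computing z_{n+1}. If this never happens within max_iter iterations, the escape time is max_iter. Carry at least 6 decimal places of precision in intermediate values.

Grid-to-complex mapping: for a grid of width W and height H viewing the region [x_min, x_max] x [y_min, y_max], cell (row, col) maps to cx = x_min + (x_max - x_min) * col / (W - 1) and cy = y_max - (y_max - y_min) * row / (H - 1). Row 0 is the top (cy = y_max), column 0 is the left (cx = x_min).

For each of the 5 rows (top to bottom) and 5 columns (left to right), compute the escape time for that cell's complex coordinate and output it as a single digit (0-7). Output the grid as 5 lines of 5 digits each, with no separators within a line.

(row=0, col=0): c = -1.7500 + 0.2700i → escape time 4
(row=0, col=1): c = -1.5350 + 0.2700i → escape time 5
(row=0, col=2): c = -1.3200 + 0.2700i → escape time 7
(row=0, col=3): c = -1.1050 + 0.2700i → escape time 7
(row=0, col=4): c = -0.8900 + 0.2700i → escape time 7
(row=1, col=0): c = -1.7500 + 0.0500i → escape time 7
(row=1, col=1): c = -1.5350 + 0.0500i → escape time 7
(row=1, col=2): c = -1.3200 + 0.0500i → escape time 7
(row=1, col=3): c = -1.1050 + 0.0500i → escape time 7
(row=1, col=4): c = -0.8900 + 0.0500i → escape time 7
(row=2, col=0): c = -1.7500 + -0.1700i → escape time 4
(row=2, col=1): c = -1.5350 + -0.1700i → escape time 5
(row=2, col=2): c = -1.3200 + -0.1700i → escape time 7
(row=2, col=3): c = -1.1050 + -0.1700i → escape time 7
(row=2, col=4): c = -0.8900 + -0.1700i → escape time 7
(row=3, col=0): c = -1.7500 + -0.3900i → escape time 3
(row=3, col=1): c = -1.5350 + -0.3900i → escape time 4
(row=3, col=2): c = -1.3200 + -0.3900i → escape time 6
(row=3, col=3): c = -1.1050 + -0.3900i → escape time 7
(row=3, col=4): c = -0.8900 + -0.3900i → escape time 7
(row=4, col=0): c = -1.7500 + -0.6100i → escape time 3
(row=4, col=1): c = -1.5350 + -0.6100i → escape time 3
(row=4, col=2): c = -1.3200 + -0.6100i → escape time 3
(row=4, col=3): c = -1.1050 + -0.6100i → escape time 4
(row=4, col=4): c = -0.8900 + -0.6100i → escape time 5

Answer: 45777
77777
45777
34677
33345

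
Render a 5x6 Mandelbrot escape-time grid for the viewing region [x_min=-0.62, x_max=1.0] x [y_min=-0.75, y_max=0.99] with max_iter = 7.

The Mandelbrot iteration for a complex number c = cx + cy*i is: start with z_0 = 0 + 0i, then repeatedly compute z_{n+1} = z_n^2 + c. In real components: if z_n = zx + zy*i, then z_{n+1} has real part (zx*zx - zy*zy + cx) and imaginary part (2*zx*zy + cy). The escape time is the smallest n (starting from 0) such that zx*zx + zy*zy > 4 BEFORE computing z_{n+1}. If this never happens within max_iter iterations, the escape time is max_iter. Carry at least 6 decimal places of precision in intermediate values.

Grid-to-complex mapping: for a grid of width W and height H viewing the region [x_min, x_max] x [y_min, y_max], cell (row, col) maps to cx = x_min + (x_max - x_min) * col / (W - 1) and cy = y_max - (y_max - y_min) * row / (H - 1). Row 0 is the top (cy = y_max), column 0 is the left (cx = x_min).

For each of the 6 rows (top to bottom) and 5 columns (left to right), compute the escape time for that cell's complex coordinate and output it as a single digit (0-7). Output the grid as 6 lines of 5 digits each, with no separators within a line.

(row=0, col=0): c = -0.6200 + 0.9900i → escape time 4
(row=0, col=1): c = -0.2150 + 0.9900i → escape time 7
(row=0, col=2): c = 0.1900 + 0.9900i → escape time 4
(row=0, col=3): c = 0.5950 + 0.9900i → escape time 2
(row=0, col=4): c = 1.0000 + 0.9900i → escape time 2
(row=1, col=0): c = -0.6200 + 0.6420i → escape time 7
(row=1, col=1): c = -0.2150 + 0.6420i → escape time 7
(row=1, col=2): c = 0.1900 + 0.6420i → escape time 7
(row=1, col=3): c = 0.5950 + 0.6420i → escape time 3
(row=1, col=4): c = 1.0000 + 0.6420i → escape time 2
(row=2, col=0): c = -0.6200 + 0.2940i → escape time 7
(row=2, col=1): c = -0.2150 + 0.2940i → escape time 7
(row=2, col=2): c = 0.1900 + 0.2940i → escape time 7
(row=2, col=3): c = 0.5950 + 0.2940i → escape time 4
(row=2, col=4): c = 1.0000 + 0.2940i → escape time 2
(row=3, col=0): c = -0.6200 + -0.0540i → escape time 7
(row=3, col=1): c = -0.2150 + -0.0540i → escape time 7
(row=3, col=2): c = 0.1900 + -0.0540i → escape time 7
(row=3, col=3): c = 0.5950 + -0.0540i → escape time 4
(row=3, col=4): c = 1.0000 + -0.0540i → escape time 2
(row=4, col=0): c = -0.6200 + -0.4020i → escape time 7
(row=4, col=1): c = -0.2150 + -0.4020i → escape time 7
(row=4, col=2): c = 0.1900 + -0.4020i → escape time 7
(row=4, col=3): c = 0.5950 + -0.4020i → escape time 4
(row=4, col=4): c = 1.0000 + -0.4020i → escape time 2
(row=5, col=0): c = -0.6200 + -0.7500i → escape time 5
(row=5, col=1): c = -0.2150 + -0.7500i → escape time 7
(row=5, col=2): c = 0.1900 + -0.7500i → escape time 6
(row=5, col=3): c = 0.5950 + -0.7500i → escape time 3
(row=5, col=4): c = 1.0000 + -0.7500i → escape time 2

Answer: 47422
77732
77742
77742
77742
57632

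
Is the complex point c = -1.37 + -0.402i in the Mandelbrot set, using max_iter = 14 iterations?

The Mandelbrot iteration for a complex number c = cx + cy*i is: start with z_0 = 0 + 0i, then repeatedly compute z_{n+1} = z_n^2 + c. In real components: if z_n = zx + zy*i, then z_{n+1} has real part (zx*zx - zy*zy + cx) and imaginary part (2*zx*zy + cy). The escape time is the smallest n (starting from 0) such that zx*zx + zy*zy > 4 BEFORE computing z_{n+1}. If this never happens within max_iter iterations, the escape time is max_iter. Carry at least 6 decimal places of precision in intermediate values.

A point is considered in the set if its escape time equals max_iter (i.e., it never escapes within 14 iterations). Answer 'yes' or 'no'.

Answer: no

Derivation:
z_0 = 0 + 0i, c = -1.3700 + -0.4020i
Iter 1: z = -1.3700 + -0.4020i, |z|^2 = 2.0385
Iter 2: z = 0.3453 + 0.6995i, |z|^2 = 0.6085
Iter 3: z = -1.7400 + 0.0811i, |z|^2 = 3.0343
Iter 4: z = 1.6512 + -0.6841i, |z|^2 = 3.1944
Iter 5: z = 0.8884 + -2.6611i, |z|^2 = 7.8706
Escaped at iteration 5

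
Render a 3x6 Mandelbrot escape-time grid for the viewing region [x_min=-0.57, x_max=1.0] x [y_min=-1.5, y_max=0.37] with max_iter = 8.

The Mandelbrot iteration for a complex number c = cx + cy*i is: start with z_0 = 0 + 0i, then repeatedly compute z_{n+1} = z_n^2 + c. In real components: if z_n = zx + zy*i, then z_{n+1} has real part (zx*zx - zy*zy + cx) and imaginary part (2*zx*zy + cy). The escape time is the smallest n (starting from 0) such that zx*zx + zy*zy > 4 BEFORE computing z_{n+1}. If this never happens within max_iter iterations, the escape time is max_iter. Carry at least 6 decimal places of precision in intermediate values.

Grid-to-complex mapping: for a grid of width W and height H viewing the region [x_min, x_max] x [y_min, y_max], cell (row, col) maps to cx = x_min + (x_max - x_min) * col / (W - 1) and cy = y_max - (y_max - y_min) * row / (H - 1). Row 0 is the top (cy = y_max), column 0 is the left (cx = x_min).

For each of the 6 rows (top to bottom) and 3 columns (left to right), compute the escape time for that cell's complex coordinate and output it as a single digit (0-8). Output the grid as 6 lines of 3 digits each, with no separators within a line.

Answer: 882
882
882
662
332
222

Derivation:
(row=0, col=0): c = -0.5700 + 0.3700i → escape time 8
(row=0, col=1): c = 0.2150 + 0.3700i → escape time 8
(row=0, col=2): c = 1.0000 + 0.3700i → escape time 2
(row=1, col=0): c = -0.5700 + -0.0040i → escape time 8
(row=1, col=1): c = 0.2150 + -0.0040i → escape time 8
(row=1, col=2): c = 1.0000 + -0.0040i → escape time 2
(row=2, col=0): c = -0.5700 + -0.3780i → escape time 8
(row=2, col=1): c = 0.2150 + -0.3780i → escape time 8
(row=2, col=2): c = 1.0000 + -0.3780i → escape time 2
(row=3, col=0): c = -0.5700 + -0.7520i → escape time 6
(row=3, col=1): c = 0.2150 + -0.7520i → escape time 6
(row=3, col=2): c = 1.0000 + -0.7520i → escape time 2
(row=4, col=0): c = -0.5700 + -1.1260i → escape time 3
(row=4, col=1): c = 0.2150 + -1.1260i → escape time 3
(row=4, col=2): c = 1.0000 + -1.1260i → escape time 2
(row=5, col=0): c = -0.5700 + -1.5000i → escape time 2
(row=5, col=1): c = 0.2150 + -1.5000i → escape time 2
(row=5, col=2): c = 1.0000 + -1.5000i → escape time 2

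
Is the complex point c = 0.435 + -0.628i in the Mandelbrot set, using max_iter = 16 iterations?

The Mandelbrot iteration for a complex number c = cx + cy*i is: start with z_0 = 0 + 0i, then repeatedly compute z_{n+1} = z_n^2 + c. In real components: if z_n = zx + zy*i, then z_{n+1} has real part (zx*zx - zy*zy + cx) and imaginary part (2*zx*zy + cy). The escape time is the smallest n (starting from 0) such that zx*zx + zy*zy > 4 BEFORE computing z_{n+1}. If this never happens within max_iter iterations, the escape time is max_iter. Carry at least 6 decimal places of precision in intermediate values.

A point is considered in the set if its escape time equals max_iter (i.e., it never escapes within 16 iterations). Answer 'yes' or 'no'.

Answer: no

Derivation:
z_0 = 0 + 0i, c = 0.4350 + -0.6280i
Iter 1: z = 0.4350 + -0.6280i, |z|^2 = 0.5836
Iter 2: z = 0.2298 + -1.1744i, |z|^2 = 1.4319
Iter 3: z = -0.8913 + -1.1678i, |z|^2 = 2.1582
Iter 4: z = -0.1344 + 1.4538i, |z|^2 = 2.1315
Iter 5: z = -1.6604 + -1.0188i, |z|^2 = 3.7949
Iter 6: z = 2.1538 + 2.7553i, |z|^2 = 12.2304
Escaped at iteration 6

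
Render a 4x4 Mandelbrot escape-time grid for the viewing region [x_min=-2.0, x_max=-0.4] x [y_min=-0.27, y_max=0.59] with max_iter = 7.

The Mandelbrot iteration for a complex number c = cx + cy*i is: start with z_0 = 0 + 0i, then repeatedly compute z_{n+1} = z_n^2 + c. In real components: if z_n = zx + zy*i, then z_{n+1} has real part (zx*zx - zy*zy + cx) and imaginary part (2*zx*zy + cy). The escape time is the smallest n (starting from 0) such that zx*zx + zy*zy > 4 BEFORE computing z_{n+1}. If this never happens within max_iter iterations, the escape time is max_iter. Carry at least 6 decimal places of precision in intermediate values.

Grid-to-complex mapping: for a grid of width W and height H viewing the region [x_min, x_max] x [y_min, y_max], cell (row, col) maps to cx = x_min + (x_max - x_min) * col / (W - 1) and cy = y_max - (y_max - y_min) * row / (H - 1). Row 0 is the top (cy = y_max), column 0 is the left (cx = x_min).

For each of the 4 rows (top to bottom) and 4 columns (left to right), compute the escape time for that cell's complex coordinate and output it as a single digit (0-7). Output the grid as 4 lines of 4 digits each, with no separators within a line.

(row=0, col=0): c = -2.0000 + 0.5900i → escape time 1
(row=0, col=1): c = -1.4667 + 0.5900i → escape time 3
(row=0, col=2): c = -0.9333 + 0.5900i → escape time 5
(row=0, col=3): c = -0.4000 + 0.5900i → escape time 7
(row=1, col=0): c = -2.0000 + 0.3033i → escape time 1
(row=1, col=1): c = -1.4667 + 0.3033i → escape time 5
(row=1, col=2): c = -0.9333 + 0.3033i → escape time 7
(row=1, col=3): c = -0.4000 + 0.3033i → escape time 7
(row=2, col=0): c = -2.0000 + 0.0167i → escape time 1
(row=2, col=1): c = -1.4667 + 0.0167i → escape time 7
(row=2, col=2): c = -0.9333 + 0.0167i → escape time 7
(row=2, col=3): c = -0.4000 + 0.0167i → escape time 7
(row=3, col=0): c = -2.0000 + -0.2700i → escape time 1
(row=3, col=1): c = -1.4667 + -0.2700i → escape time 5
(row=3, col=2): c = -0.9333 + -0.2700i → escape time 7
(row=3, col=3): c = -0.4000 + -0.2700i → escape time 7

Answer: 1357
1577
1777
1577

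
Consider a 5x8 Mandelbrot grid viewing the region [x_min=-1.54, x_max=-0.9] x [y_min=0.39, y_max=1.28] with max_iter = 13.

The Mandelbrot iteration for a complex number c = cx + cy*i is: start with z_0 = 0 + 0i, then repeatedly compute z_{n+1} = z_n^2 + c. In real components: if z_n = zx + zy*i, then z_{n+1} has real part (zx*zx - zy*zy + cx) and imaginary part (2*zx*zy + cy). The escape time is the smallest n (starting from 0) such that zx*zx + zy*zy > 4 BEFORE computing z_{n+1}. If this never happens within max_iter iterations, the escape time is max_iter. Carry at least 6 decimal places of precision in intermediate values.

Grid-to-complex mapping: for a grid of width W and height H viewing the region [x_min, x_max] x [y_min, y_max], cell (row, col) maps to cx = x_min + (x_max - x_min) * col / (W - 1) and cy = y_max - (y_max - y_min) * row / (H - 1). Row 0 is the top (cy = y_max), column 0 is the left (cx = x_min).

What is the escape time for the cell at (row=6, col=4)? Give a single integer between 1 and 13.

z_0 = 0 + 0i, c = -0.9000 + 0.5171i
Iter 1: z = -0.9000 + 0.5171i, |z|^2 = 1.0774
Iter 2: z = -0.3574 + -0.4137i, |z|^2 = 0.2989
Iter 3: z = -0.9434 + 0.8129i, |z|^2 = 1.5508
Iter 4: z = -0.6708 + -1.0166i, |z|^2 = 1.4835
Iter 5: z = -1.4836 + 1.8810i, |z|^2 = 5.7393
Escaped at iteration 5

Answer: 5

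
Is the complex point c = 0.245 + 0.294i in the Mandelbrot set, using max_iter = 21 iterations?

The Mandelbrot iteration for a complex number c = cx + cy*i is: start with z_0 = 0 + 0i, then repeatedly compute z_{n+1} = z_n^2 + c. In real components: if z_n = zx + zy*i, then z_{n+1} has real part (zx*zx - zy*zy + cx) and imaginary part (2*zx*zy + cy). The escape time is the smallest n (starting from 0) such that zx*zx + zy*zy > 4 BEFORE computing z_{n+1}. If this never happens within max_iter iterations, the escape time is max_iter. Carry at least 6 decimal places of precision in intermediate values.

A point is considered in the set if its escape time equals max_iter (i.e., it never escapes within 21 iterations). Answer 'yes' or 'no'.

Answer: yes

Derivation:
z_0 = 0 + 0i, c = 0.2450 + 0.2940i
Iter 1: z = 0.2450 + 0.2940i, |z|^2 = 0.1465
Iter 2: z = 0.2186 + 0.4381i, |z|^2 = 0.2397
Iter 3: z = 0.1009 + 0.4855i, |z|^2 = 0.2459
Iter 4: z = 0.0195 + 0.3920i, |z|^2 = 0.1540
Iter 5: z = 0.0917 + 0.3093i, |z|^2 = 0.1041
Iter 6: z = 0.1578 + 0.3507i, |z|^2 = 0.1479
Iter 7: z = 0.1469 + 0.4047i, |z|^2 = 0.1853
Iter 8: z = 0.1028 + 0.4129i, |z|^2 = 0.1810
Iter 9: z = 0.0851 + 0.3789i, |z|^2 = 0.1508
Iter 10: z = 0.1087 + 0.3585i, |z|^2 = 0.1403
Iter 11: z = 0.1283 + 0.3719i, |z|^2 = 0.1548
Iter 12: z = 0.1231 + 0.3894i, |z|^2 = 0.1668
Iter 13: z = 0.1085 + 0.3899i, |z|^2 = 0.1638
Iter 14: z = 0.1047 + 0.3786i, |z|^2 = 0.1543
Iter 15: z = 0.1126 + 0.3733i, |z|^2 = 0.1521
Iter 16: z = 0.1183 + 0.3781i, |z|^2 = 0.1570
Iter 17: z = 0.1160 + 0.3835i, |z|^2 = 0.1605
Iter 18: z = 0.1114 + 0.3830i, |z|^2 = 0.1591
Iter 19: z = 0.1107 + 0.3793i, |z|^2 = 0.1562
Iter 20: z = 0.1134 + 0.3780i, |z|^2 = 0.1557
Did not escape in 21 iterations → in set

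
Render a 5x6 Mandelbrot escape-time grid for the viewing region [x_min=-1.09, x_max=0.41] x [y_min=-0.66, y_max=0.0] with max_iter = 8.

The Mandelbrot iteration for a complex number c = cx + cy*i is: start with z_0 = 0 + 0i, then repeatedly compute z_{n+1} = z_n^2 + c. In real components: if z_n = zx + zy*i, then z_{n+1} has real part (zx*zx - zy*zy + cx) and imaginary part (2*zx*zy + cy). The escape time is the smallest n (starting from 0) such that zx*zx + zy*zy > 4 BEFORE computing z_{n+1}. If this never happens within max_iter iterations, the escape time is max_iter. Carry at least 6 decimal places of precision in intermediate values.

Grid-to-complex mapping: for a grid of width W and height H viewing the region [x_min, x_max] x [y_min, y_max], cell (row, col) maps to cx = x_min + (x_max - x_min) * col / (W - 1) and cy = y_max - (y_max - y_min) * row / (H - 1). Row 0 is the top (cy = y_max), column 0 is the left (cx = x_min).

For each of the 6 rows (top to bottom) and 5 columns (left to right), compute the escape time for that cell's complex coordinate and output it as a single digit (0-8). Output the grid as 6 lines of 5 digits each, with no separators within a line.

(row=0, col=0): c = -1.0900 + 0.0000i → escape time 8
(row=0, col=1): c = -0.7150 + 0.0000i → escape time 8
(row=0, col=2): c = -0.3400 + 0.0000i → escape time 8
(row=0, col=3): c = 0.0350 + 0.0000i → escape time 8
(row=0, col=4): c = 0.4100 + 0.0000i → escape time 6
(row=1, col=0): c = -1.0900 + -0.1320i → escape time 8
(row=1, col=1): c = -0.7150 + -0.1320i → escape time 8
(row=1, col=2): c = -0.3400 + -0.1320i → escape time 8
(row=1, col=3): c = 0.0350 + -0.1320i → escape time 8
(row=1, col=4): c = 0.4100 + -0.1320i → escape time 8
(row=2, col=0): c = -1.0900 + -0.2640i → escape time 8
(row=2, col=1): c = -0.7150 + -0.2640i → escape time 8
(row=2, col=2): c = -0.3400 + -0.2640i → escape time 8
(row=2, col=3): c = 0.0350 + -0.2640i → escape time 8
(row=2, col=4): c = 0.4100 + -0.2640i → escape time 8
(row=3, col=0): c = -1.0900 + -0.3960i → escape time 7
(row=3, col=1): c = -0.7150 + -0.3960i → escape time 8
(row=3, col=2): c = -0.3400 + -0.3960i → escape time 8
(row=3, col=3): c = 0.0350 + -0.3960i → escape time 8
(row=3, col=4): c = 0.4100 + -0.3960i → escape time 8
(row=4, col=0): c = -1.0900 + -0.5280i → escape time 5
(row=4, col=1): c = -0.7150 + -0.5280i → escape time 6
(row=4, col=2): c = -0.3400 + -0.5280i → escape time 8
(row=4, col=3): c = 0.0350 + -0.5280i → escape time 8
(row=4, col=4): c = 0.4100 + -0.5280i → escape time 7
(row=5, col=0): c = -1.0900 + -0.6600i → escape time 4
(row=5, col=1): c = -0.7150 + -0.6600i → escape time 5
(row=5, col=2): c = -0.3400 + -0.6600i → escape time 8
(row=5, col=3): c = 0.0350 + -0.6600i → escape time 8
(row=5, col=4): c = 0.4100 + -0.6600i → escape time 6

Answer: 88886
88888
88888
78888
56887
45886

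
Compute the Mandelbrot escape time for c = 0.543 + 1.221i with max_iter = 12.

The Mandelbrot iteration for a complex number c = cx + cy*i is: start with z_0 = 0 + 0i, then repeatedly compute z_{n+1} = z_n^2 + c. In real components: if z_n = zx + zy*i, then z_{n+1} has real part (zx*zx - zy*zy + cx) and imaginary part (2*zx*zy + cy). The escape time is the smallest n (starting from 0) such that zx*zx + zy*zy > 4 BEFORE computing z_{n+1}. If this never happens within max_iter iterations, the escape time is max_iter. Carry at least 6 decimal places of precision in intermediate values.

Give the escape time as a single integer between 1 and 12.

Answer: 2

Derivation:
z_0 = 0 + 0i, c = 0.5430 + 1.2210i
Iter 1: z = 0.5430 + 1.2210i, |z|^2 = 1.7857
Iter 2: z = -0.6530 + 2.5470i, |z|^2 = 6.9136
Escaped at iteration 2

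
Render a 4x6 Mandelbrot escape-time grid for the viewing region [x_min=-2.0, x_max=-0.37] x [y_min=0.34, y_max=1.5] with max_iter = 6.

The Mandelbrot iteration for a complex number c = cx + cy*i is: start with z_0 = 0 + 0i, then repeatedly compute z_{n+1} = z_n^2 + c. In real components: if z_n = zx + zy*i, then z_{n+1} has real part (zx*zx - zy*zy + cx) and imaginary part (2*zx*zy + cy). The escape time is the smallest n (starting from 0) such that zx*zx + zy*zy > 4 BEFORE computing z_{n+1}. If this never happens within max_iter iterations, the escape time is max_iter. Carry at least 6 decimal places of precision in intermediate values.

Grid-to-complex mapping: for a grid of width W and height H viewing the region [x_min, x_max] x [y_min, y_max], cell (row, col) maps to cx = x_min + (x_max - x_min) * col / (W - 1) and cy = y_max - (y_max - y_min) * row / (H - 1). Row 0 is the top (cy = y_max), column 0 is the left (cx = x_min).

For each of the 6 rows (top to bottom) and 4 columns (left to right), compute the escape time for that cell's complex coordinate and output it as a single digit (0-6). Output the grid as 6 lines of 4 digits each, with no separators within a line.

Answer: 1122
1233
1234
1346
1356
1566

Derivation:
(row=0, col=0): c = -2.0000 + 1.5000i → escape time 1
(row=0, col=1): c = -1.4567 + 1.5000i → escape time 1
(row=0, col=2): c = -0.9133 + 1.5000i → escape time 2
(row=0, col=3): c = -0.3700 + 1.5000i → escape time 2
(row=1, col=0): c = -2.0000 + 1.2680i → escape time 1
(row=1, col=1): c = -1.4567 + 1.2680i → escape time 2
(row=1, col=2): c = -0.9133 + 1.2680i → escape time 3
(row=1, col=3): c = -0.3700 + 1.2680i → escape time 3
(row=2, col=0): c = -2.0000 + 1.0360i → escape time 1
(row=2, col=1): c = -1.4567 + 1.0360i → escape time 2
(row=2, col=2): c = -0.9133 + 1.0360i → escape time 3
(row=2, col=3): c = -0.3700 + 1.0360i → escape time 4
(row=3, col=0): c = -2.0000 + 0.8040i → escape time 1
(row=3, col=1): c = -1.4567 + 0.8040i → escape time 3
(row=3, col=2): c = -0.9133 + 0.8040i → escape time 4
(row=3, col=3): c = -0.3700 + 0.8040i → escape time 6
(row=4, col=0): c = -2.0000 + 0.5720i → escape time 1
(row=4, col=1): c = -1.4567 + 0.5720i → escape time 3
(row=4, col=2): c = -0.9133 + 0.5720i → escape time 5
(row=4, col=3): c = -0.3700 + 0.5720i → escape time 6
(row=5, col=0): c = -2.0000 + 0.3400i → escape time 1
(row=5, col=1): c = -1.4567 + 0.3400i → escape time 5
(row=5, col=2): c = -0.9133 + 0.3400i → escape time 6
(row=5, col=3): c = -0.3700 + 0.3400i → escape time 6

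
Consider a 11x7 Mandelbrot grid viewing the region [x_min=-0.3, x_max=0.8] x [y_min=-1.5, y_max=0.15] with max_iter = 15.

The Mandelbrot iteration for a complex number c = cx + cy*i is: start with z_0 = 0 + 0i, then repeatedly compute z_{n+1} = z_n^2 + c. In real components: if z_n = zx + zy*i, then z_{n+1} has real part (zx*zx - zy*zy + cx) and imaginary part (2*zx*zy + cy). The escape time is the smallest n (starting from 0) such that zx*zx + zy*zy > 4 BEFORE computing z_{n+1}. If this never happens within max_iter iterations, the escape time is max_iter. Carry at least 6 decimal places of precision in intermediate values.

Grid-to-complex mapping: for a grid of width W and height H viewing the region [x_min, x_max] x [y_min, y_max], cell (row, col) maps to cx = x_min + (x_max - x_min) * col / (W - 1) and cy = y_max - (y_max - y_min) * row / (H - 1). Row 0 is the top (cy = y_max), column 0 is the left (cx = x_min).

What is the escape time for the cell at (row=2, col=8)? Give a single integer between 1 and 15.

z_0 = 0 + 0i, c = 0.5800 + -0.4000i
Iter 1: z = 0.5800 + -0.4000i, |z|^2 = 0.4964
Iter 2: z = 0.7564 + -0.8640i, |z|^2 = 1.3186
Iter 3: z = 0.4056 + -1.7071i, |z|^2 = 3.0786
Iter 4: z = -2.1695 + -1.7849i, |z|^2 = 7.8927
Escaped at iteration 4

Answer: 4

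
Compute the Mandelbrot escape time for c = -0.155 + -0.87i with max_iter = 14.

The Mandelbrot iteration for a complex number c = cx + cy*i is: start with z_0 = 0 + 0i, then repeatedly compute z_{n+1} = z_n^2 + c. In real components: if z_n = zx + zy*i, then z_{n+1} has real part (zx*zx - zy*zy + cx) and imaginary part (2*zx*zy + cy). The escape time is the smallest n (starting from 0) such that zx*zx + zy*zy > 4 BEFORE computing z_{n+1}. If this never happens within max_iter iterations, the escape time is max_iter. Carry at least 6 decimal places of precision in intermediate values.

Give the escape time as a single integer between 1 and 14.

Answer: 14

Derivation:
z_0 = 0 + 0i, c = -0.1550 + -0.8700i
Iter 1: z = -0.1550 + -0.8700i, |z|^2 = 0.7809
Iter 2: z = -0.8879 + -0.6003i, |z|^2 = 1.1487
Iter 3: z = 0.2730 + 0.1960i, |z|^2 = 0.1129
Iter 4: z = -0.1189 + -0.7630i, |z|^2 = 0.5963
Iter 5: z = -0.7230 + -0.6886i, |z|^2 = 0.9969
Iter 6: z = -0.1063 + 0.1257i, |z|^2 = 0.0271
Iter 7: z = -0.1595 + -0.8967i, |z|^2 = 0.8296
Iter 8: z = -0.9337 + -0.5839i, |z|^2 = 1.2128
Iter 9: z = 0.3758 + 0.2204i, |z|^2 = 0.1898
Iter 10: z = -0.0624 + -0.7043i, |z|^2 = 0.5000
Iter 11: z = -0.6472 + -0.7821i, |z|^2 = 1.0306
Iter 12: z = -0.3479 + 0.1424i, |z|^2 = 0.1413
Iter 13: z = -0.0543 + -0.9690i, |z|^2 = 0.9420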